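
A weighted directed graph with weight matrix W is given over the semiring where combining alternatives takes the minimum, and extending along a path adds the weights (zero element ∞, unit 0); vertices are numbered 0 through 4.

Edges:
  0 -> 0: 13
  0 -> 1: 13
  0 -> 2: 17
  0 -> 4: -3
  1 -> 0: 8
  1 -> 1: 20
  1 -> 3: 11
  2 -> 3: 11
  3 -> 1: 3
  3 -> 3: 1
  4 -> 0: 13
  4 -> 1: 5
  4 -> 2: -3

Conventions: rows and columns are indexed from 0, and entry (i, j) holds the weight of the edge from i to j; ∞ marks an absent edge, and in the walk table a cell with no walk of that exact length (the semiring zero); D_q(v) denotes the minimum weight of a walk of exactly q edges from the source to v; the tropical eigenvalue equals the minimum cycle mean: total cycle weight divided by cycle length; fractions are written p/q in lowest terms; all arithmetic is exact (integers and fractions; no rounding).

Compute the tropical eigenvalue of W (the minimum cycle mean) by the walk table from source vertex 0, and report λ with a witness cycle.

q=0: [0, ∞, ∞, ∞, ∞]
q=1: [13, 13, 17, ∞, -3]
q=2: [10, 2, -6, 24, 10]
q=3: [10, 15, 7, 5, 7]
q=4: [20, 8, 4, 6, 7]
q=5: [16, 9, 4, 7, 17]
Optimal cycle mean attained by: cycle 3->3, total 1, length 1.
Answer: λ = 1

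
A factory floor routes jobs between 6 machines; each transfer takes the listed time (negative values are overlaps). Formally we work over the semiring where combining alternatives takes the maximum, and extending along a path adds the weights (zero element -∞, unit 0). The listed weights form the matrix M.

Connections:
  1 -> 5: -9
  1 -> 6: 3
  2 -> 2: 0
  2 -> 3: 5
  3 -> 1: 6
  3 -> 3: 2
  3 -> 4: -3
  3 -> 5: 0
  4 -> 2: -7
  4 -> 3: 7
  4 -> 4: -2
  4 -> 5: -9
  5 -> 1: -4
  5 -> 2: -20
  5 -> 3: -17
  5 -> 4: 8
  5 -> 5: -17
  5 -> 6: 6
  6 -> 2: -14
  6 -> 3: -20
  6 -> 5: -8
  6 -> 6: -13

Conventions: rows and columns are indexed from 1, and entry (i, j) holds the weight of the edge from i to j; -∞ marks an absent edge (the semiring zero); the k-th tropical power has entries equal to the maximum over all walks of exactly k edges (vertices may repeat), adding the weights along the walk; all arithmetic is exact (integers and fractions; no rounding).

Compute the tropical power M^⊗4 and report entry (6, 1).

M^⊗2:
  [-13, -11, -17, -1, -5, -3]
  [11, 0, 7, 2, 5, -∞]
  [8, -10, 4, 8, 2, 9]
  [13, -7, 9, 4, 7, -3]
  [-11, 1, 15, 6, -1, -1]
  [-12, -14, -9, 0, -20, -2]
M^⊗3:
  [-9, -8, 6, 3, -10, 1]
  [13, 0, 9, 13, 7, 14]
  [10, 1, 15, 10, 4, 11]
  [15, -3, 11, 15, 9, 16]
  [21, 1, 17, 12, 15, 5]
  [-3, -7, 7, -2, -9, -9]
M^⊗4:
  [12, -4, 10, 3, 6, -4]
  [15, 6, 20, 15, 9, 16]
  [21, 3, 17, 12, 15, 13]
  [17, 8, 22, 17, 11, 18]
  [23, 5, 19, 23, 17, 24]
  [13, -7, 9, 4, 7, 0]
Key observation: the optimum is the walk 6->5->4->3->1, with weight (-8) + 8 + 7 + 6 = 13.
Optimal value attained by: walk 6->5->4->3->1.
Answer: (M^⊗4)[6][1] = 13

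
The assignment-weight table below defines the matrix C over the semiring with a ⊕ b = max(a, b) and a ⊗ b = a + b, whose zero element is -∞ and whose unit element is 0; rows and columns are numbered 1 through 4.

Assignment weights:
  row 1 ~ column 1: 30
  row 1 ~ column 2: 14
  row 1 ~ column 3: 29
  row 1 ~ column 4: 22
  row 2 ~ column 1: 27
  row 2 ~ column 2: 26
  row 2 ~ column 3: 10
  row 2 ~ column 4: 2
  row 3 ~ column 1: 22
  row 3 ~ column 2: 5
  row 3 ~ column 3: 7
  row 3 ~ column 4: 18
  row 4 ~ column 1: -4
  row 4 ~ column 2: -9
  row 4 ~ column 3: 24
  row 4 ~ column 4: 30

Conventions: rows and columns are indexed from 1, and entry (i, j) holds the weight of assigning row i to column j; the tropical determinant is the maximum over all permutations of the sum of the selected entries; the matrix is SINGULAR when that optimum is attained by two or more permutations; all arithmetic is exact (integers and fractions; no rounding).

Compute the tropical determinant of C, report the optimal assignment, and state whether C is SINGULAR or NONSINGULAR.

σ = (1, 2, 3, 4): 30 + 26 + 7 + 30 = 93
σ = (1, 2, 4, 3): 30 + 26 + 18 + 24 = 98
σ = (1, 3, 2, 4): 30 + 10 + 5 + 30 = 75
σ = (1, 3, 4, 2): 30 + 10 + 18 + (-9) = 49
σ = (1, 4, 2, 3): 30 + 2 + 5 + 24 = 61
σ = (1, 4, 3, 2): 30 + 2 + 7 + (-9) = 30
σ = (2, 1, 3, 4): 14 + 27 + 7 + 30 = 78
σ = (2, 1, 4, 3): 14 + 27 + 18 + 24 = 83
σ = (2, 3, 1, 4): 14 + 10 + 22 + 30 = 76
σ = (2, 3, 4, 1): 14 + 10 + 18 + (-4) = 38
σ = (2, 4, 1, 3): 14 + 2 + 22 + 24 = 62
σ = (2, 4, 3, 1): 14 + 2 + 7 + (-4) = 19
σ = (3, 1, 2, 4): 29 + 27 + 5 + 30 = 91
σ = (3, 1, 4, 2): 29 + 27 + 18 + (-9) = 65
σ = (3, 2, 1, 4): 29 + 26 + 22 + 30 = 107
σ = (3, 2, 4, 1): 29 + 26 + 18 + (-4) = 69
σ = (3, 4, 1, 2): 29 + 2 + 22 + (-9) = 44
σ = (3, 4, 2, 1): 29 + 2 + 5 + (-4) = 32
σ = (4, 1, 2, 3): 22 + 27 + 5 + 24 = 78
σ = (4, 1, 3, 2): 22 + 27 + 7 + (-9) = 47
σ = (4, 2, 1, 3): 22 + 26 + 22 + 24 = 94
σ = (4, 2, 3, 1): 22 + 26 + 7 + (-4) = 51
σ = (4, 3, 1, 2): 22 + 10 + 22 + (-9) = 45
σ = (4, 3, 2, 1): 22 + 10 + 5 + (-4) = 33
Optimal value attained by: σ = (3, 2, 1, 4).
Answer: det⊕(C) = 107; verdict: NONSINGULAR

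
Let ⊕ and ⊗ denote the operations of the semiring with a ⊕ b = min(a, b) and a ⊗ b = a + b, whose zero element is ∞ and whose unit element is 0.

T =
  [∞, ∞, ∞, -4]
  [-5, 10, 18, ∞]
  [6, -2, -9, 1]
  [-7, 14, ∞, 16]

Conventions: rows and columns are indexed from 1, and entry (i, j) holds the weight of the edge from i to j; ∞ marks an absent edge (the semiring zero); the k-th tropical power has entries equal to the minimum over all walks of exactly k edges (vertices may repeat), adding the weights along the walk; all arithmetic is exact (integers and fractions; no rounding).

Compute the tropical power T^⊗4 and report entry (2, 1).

T^⊗2:
  [-11, 10, ∞, 12]
  [5, 16, 9, -9]
  [-7, -11, -18, -8]
  [9, 24, 32, -11]
T^⊗3:
  [5, 20, 28, -15]
  [-16, 5, 0, 1]
  [-16, -20, -27, -17]
  [-18, 3, 23, 5]
T^⊗4:
  [-22, -1, 19, 1]
  [-6, -2, -9, -20]
  [-25, -29, -36, -26]
  [-2, 13, 14, -22]
Key observation: the optimum is the walk 2->2->1->4->1, with weight 10 + (-5) + (-4) + (-7) = -6.
Optimal value attained by: walk 2->2->1->4->1.
Answer: (T^⊗4)[2][1] = -6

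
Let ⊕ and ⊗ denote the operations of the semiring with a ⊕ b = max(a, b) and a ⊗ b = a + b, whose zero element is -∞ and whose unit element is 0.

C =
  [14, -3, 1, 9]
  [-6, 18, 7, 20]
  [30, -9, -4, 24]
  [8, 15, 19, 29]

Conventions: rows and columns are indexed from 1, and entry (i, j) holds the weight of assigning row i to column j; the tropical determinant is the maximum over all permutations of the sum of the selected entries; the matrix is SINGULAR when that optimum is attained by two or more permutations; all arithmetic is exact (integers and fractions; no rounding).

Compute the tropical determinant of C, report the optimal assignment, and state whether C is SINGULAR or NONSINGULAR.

σ = (1, 2, 3, 4): 14 + 18 + (-4) + 29 = 57
σ = (1, 2, 4, 3): 14 + 18 + 24 + 19 = 75
σ = (1, 3, 2, 4): 14 + 7 + (-9) + 29 = 41
σ = (1, 3, 4, 2): 14 + 7 + 24 + 15 = 60
σ = (1, 4, 2, 3): 14 + 20 + (-9) + 19 = 44
σ = (1, 4, 3, 2): 14 + 20 + (-4) + 15 = 45
σ = (2, 1, 3, 4): (-3) + (-6) + (-4) + 29 = 16
σ = (2, 1, 4, 3): (-3) + (-6) + 24 + 19 = 34
σ = (2, 3, 1, 4): (-3) + 7 + 30 + 29 = 63
σ = (2, 3, 4, 1): (-3) + 7 + 24 + 8 = 36
σ = (2, 4, 1, 3): (-3) + 20 + 30 + 19 = 66
σ = (2, 4, 3, 1): (-3) + 20 + (-4) + 8 = 21
σ = (3, 1, 2, 4): 1 + (-6) + (-9) + 29 = 15
σ = (3, 1, 4, 2): 1 + (-6) + 24 + 15 = 34
σ = (3, 2, 1, 4): 1 + 18 + 30 + 29 = 78
σ = (3, 2, 4, 1): 1 + 18 + 24 + 8 = 51
σ = (3, 4, 1, 2): 1 + 20 + 30 + 15 = 66
σ = (3, 4, 2, 1): 1 + 20 + (-9) + 8 = 20
σ = (4, 1, 2, 3): 9 + (-6) + (-9) + 19 = 13
σ = (4, 1, 3, 2): 9 + (-6) + (-4) + 15 = 14
σ = (4, 2, 1, 3): 9 + 18 + 30 + 19 = 76
σ = (4, 2, 3, 1): 9 + 18 + (-4) + 8 = 31
σ = (4, 3, 1, 2): 9 + 7 + 30 + 15 = 61
σ = (4, 3, 2, 1): 9 + 7 + (-9) + 8 = 15
Optimal value attained by: σ = (3, 2, 1, 4).
Answer: det⊕(C) = 78; verdict: NONSINGULAR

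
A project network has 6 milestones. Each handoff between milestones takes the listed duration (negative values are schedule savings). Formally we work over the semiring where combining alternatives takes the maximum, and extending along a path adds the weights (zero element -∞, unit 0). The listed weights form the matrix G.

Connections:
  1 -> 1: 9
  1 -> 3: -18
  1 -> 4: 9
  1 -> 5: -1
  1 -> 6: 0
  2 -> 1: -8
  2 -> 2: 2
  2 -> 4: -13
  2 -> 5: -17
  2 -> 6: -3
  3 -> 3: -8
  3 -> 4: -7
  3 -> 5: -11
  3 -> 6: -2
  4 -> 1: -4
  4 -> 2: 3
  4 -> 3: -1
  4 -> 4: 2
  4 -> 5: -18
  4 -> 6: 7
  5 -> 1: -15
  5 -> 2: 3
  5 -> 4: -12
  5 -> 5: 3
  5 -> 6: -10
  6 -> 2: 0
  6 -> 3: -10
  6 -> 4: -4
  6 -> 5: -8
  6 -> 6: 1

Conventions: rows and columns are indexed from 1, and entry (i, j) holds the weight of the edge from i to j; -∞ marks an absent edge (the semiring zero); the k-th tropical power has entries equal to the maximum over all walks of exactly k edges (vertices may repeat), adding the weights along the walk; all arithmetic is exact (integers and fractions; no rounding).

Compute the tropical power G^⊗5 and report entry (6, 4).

G^⊗2:
  [18, 12, 8, 18, 8, 16]
  [1, 4, -13, 1, -9, -1]
  [-11, -2, -8, -5, -8, 0]
  [5, 7, 1, 5, -1, 9]
  [-5, 6, -13, -6, 6, 0]
  [-8, 2, -5, -2, -5, 3]
G^⊗3:
  [27, 21, 17, 27, 17, 25]
  [10, 6, 0, 10, 0, 8]
  [-2, 0, -6, -2, -5, 2]
  [14, 9, 4, 14, 4, 12]
  [4, 9, -7, 4, 9, 3]
  [1, 4, -3, 1, -2, 5]
G^⊗4:
  [36, 30, 26, 36, 26, 34]
  [19, 13, 9, 19, 9, 17]
  [7, 2, -3, 7, -2, 5]
  [23, 17, 13, 23, 13, 21]
  [13, 12, 3, 13, 12, 11]
  [10, 6, 0, 10, 1, 8]
G^⊗5:
  [45, 39, 35, 45, 35, 43]
  [28, 22, 18, 28, 18, 26]
  [16, 10, 6, 16, 6, 14]
  [32, 26, 22, 32, 22, 30]
  [22, 16, 12, 22, 15, 20]
  [19, 13, 9, 19, 9, 17]
Key observation: the optimum is the walk 6->2->1->1->1->4, with weight 0 + (-8) + 9 + 9 + 9 = 19.
Optimal value attained by: walk 6->2->1->1->1->4.
Answer: (G^⊗5)[6][4] = 19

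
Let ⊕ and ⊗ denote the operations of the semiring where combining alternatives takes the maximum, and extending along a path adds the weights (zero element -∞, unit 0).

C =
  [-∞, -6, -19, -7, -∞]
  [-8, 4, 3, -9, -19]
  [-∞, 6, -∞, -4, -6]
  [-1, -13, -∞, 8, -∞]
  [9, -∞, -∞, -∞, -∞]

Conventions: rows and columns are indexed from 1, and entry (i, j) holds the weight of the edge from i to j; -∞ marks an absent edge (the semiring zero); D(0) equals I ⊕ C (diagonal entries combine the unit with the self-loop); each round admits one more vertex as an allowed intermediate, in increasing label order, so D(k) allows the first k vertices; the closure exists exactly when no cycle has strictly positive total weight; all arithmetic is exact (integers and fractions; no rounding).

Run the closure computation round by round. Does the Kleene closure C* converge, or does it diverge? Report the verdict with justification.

Detection: at round 0, diagonal entry (2, 2) turns strictly positive.
Key observation: the cycle 2->2 has total weight 4, which is strictly positive.
Answer: DIVERGES — positive cycle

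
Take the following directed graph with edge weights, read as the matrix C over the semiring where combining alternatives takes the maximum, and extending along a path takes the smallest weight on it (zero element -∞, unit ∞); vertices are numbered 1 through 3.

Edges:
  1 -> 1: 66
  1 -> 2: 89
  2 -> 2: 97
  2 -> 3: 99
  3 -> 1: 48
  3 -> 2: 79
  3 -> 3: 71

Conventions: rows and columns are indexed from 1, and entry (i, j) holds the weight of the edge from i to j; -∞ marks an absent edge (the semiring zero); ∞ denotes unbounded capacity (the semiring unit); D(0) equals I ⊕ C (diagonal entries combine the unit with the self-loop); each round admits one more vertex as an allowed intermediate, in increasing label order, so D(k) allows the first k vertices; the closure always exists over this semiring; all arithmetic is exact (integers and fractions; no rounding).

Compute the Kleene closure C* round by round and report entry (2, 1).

D(0):
  [∞, 89, -∞]
  [-∞, ∞, 99]
  [48, 79, ∞]
D(1):
  [∞, 89, -∞]
  [-∞, ∞, 99]
  [48, 79, ∞]
D(2):
  [∞, 89, 89]
  [-∞, ∞, 99]
  [48, 79, ∞]
D(3):
  [∞, 89, 89]
  [48, ∞, 99]
  [48, 79, ∞]
Answer: C*[2][1] = 48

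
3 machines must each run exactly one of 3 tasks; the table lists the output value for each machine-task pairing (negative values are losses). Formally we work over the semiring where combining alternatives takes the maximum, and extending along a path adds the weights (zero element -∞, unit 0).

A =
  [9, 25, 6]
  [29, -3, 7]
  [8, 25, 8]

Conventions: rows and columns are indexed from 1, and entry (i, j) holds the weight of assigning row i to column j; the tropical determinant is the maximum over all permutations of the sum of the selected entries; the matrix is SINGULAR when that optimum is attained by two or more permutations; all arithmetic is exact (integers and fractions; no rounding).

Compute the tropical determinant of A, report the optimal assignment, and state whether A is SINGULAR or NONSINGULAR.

σ = (1, 2, 3): 9 + (-3) + 8 = 14
σ = (1, 3, 2): 9 + 7 + 25 = 41
σ = (2, 1, 3): 25 + 29 + 8 = 62
σ = (2, 3, 1): 25 + 7 + 8 = 40
σ = (3, 1, 2): 6 + 29 + 25 = 60
σ = (3, 2, 1): 6 + (-3) + 8 = 11
Optimal value attained by: σ = (2, 1, 3).
Answer: det⊕(A) = 62; verdict: NONSINGULAR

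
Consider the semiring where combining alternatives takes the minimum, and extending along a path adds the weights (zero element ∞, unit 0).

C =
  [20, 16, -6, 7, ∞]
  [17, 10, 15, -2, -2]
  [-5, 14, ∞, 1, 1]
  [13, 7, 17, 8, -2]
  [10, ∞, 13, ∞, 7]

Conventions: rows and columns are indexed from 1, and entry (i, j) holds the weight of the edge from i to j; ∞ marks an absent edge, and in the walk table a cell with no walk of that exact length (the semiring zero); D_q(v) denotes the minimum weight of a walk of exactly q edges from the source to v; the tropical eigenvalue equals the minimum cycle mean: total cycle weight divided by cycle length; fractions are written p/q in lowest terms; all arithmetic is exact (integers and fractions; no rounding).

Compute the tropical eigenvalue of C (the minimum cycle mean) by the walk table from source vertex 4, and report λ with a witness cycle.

q=0: [∞, ∞, ∞, 0, ∞]
q=1: [13, 7, 17, 8, -2]
q=2: [8, 15, 7, 5, 5]
q=3: [2, 12, 2, 8, 3]
q=4: [-3, 15, -4, 3, 3]
q=5: [-9, 10, -9, -3, -3]
Optimal cycle mean attained by: cycle 1->3->1, total (-6) + (-5), length 2.
Answer: λ = -11/2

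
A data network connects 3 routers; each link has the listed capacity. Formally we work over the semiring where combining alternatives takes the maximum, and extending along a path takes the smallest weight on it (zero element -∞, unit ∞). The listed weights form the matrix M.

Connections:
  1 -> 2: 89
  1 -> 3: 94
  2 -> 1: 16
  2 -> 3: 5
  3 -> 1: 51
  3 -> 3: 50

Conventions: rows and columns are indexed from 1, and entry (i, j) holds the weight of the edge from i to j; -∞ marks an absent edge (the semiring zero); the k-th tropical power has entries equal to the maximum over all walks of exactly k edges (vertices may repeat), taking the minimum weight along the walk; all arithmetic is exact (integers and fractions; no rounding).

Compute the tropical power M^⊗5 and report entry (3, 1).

M^⊗2:
  [51, -∞, 50]
  [5, 16, 16]
  [50, 51, 51]
M^⊗3:
  [50, 51, 51]
  [16, 5, 16]
  [51, 50, 50]
M^⊗4:
  [51, 50, 50]
  [16, 16, 16]
  [50, 51, 51]
M^⊗5:
  [50, 51, 51]
  [16, 16, 16]
  [51, 50, 50]
Key observation: the optimum is the walk 3->1->3->1->3->1, with weight 51 min 94 min 51 min 94 min 51 = 51.
Optimal value attained by: walk 3->1->3->1->3->1.
Answer: (M^⊗5)[3][1] = 51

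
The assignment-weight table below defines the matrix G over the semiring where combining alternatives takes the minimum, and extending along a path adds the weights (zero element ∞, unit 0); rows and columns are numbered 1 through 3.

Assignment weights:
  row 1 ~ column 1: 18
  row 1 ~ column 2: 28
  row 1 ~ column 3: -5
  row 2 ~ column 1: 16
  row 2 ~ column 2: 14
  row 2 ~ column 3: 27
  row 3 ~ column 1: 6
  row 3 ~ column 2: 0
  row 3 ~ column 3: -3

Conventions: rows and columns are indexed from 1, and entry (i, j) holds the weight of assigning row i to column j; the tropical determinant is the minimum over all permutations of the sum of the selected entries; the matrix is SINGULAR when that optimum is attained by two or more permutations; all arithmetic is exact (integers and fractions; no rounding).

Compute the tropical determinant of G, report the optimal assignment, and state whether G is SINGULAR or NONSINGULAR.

σ = (1, 2, 3): 18 + 14 + (-3) = 29
σ = (1, 3, 2): 18 + 27 + 0 = 45
σ = (2, 1, 3): 28 + 16 + (-3) = 41
σ = (2, 3, 1): 28 + 27 + 6 = 61
σ = (3, 1, 2): (-5) + 16 + 0 = 11
σ = (3, 2, 1): (-5) + 14 + 6 = 15
Optimal value attained by: σ = (3, 1, 2).
Answer: det⊕(G) = 11; verdict: NONSINGULAR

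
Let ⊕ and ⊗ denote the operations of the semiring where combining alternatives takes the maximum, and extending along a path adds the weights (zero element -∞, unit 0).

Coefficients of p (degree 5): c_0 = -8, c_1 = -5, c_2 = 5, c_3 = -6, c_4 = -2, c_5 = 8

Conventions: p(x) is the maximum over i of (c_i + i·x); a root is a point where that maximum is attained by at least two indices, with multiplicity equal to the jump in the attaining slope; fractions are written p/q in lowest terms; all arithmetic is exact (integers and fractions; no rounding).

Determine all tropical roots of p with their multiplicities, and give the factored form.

hull edge (i=0, c=-8) to (i=2, c=5): slope 13/2, span 2
hull edge (i=2, c=5) to (i=5, c=8): slope 1, span 3
Factored form: p(x) = 8 ⊗ (x ⊕ (-13/2)) ⊗ (x ⊕ (-13/2)) ⊗ (x ⊕ (-1)) ⊗ (x ⊕ (-1)) ⊗ (x ⊕ (-1))
Answer: roots = -13/2 (mult 2), -1 (mult 3)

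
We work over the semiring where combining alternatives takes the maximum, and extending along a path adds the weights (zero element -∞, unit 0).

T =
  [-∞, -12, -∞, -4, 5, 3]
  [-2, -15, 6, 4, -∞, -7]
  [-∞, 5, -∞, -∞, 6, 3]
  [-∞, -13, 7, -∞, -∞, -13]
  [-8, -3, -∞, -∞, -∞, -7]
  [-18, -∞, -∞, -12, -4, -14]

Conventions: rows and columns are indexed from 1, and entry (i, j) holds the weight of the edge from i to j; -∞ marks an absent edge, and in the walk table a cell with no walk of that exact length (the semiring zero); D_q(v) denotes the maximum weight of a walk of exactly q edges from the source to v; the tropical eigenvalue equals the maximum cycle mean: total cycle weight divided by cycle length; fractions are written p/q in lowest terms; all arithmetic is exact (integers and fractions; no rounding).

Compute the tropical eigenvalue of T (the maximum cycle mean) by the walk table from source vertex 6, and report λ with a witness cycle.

q=0: [-∞, -∞, -∞, -∞, -∞, 0]
q=1: [-18, -∞, -∞, -12, -4, -14]
q=2: [-12, -7, -5, -22, -13, -11]
q=3: [-9, 0, -1, -3, 1, -2]
q=4: [-2, 4, 6, 4, 5, 2]
q=5: [2, 11, 11, 8, 12, 9]
q=6: [9, 16, 17, 15, 17, 14]
Optimal cycle mean attained by: cycle 2->3->2, total 6 + 5, length 2.
Answer: λ = 11/2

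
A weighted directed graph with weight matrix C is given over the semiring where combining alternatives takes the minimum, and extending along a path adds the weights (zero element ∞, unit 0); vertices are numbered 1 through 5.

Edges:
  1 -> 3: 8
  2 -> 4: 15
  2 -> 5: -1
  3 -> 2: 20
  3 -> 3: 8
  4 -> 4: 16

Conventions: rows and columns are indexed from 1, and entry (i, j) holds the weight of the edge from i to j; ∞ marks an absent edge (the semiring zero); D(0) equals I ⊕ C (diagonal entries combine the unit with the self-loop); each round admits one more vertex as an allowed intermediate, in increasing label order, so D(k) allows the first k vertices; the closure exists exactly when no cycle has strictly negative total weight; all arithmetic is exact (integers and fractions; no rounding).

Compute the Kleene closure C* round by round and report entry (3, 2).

D(0):
  [0, ∞, 8, ∞, ∞]
  [∞, 0, ∞, 15, -1]
  [∞, 20, 0, ∞, ∞]
  [∞, ∞, ∞, 0, ∞]
  [∞, ∞, ∞, ∞, 0]
D(1):
  [0, ∞, 8, ∞, ∞]
  [∞, 0, ∞, 15, -1]
  [∞, 20, 0, ∞, ∞]
  [∞, ∞, ∞, 0, ∞]
  [∞, ∞, ∞, ∞, 0]
D(2):
  [0, ∞, 8, ∞, ∞]
  [∞, 0, ∞, 15, -1]
  [∞, 20, 0, 35, 19]
  [∞, ∞, ∞, 0, ∞]
  [∞, ∞, ∞, ∞, 0]
D(3):
  [0, 28, 8, 43, 27]
  [∞, 0, ∞, 15, -1]
  [∞, 20, 0, 35, 19]
  [∞, ∞, ∞, 0, ∞]
  [∞, ∞, ∞, ∞, 0]
D(4):
  [0, 28, 8, 43, 27]
  [∞, 0, ∞, 15, -1]
  [∞, 20, 0, 35, 19]
  [∞, ∞, ∞, 0, ∞]
  [∞, ∞, ∞, ∞, 0]
D(5):
  [0, 28, 8, 43, 27]
  [∞, 0, ∞, 15, -1]
  [∞, 20, 0, 35, 19]
  [∞, ∞, ∞, 0, ∞]
  [∞, ∞, ∞, ∞, 0]
Answer: C*[3][2] = 20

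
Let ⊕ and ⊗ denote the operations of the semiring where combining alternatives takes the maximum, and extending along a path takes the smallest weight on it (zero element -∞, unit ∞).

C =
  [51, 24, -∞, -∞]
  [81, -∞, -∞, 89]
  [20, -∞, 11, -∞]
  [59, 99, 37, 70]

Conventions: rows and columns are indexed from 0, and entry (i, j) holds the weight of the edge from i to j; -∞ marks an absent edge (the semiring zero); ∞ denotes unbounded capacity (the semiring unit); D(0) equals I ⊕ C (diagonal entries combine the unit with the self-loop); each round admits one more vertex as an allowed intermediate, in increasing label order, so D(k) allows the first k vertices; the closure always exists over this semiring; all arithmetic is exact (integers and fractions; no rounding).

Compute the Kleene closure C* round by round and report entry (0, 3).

D(0):
  [∞, 24, -∞, -∞]
  [81, ∞, -∞, 89]
  [20, -∞, ∞, -∞]
  [59, 99, 37, ∞]
D(1):
  [∞, 24, -∞, -∞]
  [81, ∞, -∞, 89]
  [20, 20, ∞, -∞]
  [59, 99, 37, ∞]
D(2):
  [∞, 24, -∞, 24]
  [81, ∞, -∞, 89]
  [20, 20, ∞, 20]
  [81, 99, 37, ∞]
D(3):
  [∞, 24, -∞, 24]
  [81, ∞, -∞, 89]
  [20, 20, ∞, 20]
  [81, 99, 37, ∞]
D(4):
  [∞, 24, 24, 24]
  [81, ∞, 37, 89]
  [20, 20, ∞, 20]
  [81, 99, 37, ∞]
Answer: C*[0][3] = 24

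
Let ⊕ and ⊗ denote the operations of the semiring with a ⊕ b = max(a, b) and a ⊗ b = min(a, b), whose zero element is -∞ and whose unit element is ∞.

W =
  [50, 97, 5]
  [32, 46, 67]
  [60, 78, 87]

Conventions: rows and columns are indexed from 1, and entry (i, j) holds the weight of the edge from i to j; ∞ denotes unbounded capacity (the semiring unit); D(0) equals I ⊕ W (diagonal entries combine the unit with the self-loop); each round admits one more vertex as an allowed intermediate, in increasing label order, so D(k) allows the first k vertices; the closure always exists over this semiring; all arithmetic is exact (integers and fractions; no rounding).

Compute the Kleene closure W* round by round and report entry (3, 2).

D(0):
  [∞, 97, 5]
  [32, ∞, 67]
  [60, 78, ∞]
D(1):
  [∞, 97, 5]
  [32, ∞, 67]
  [60, 78, ∞]
D(2):
  [∞, 97, 67]
  [32, ∞, 67]
  [60, 78, ∞]
D(3):
  [∞, 97, 67]
  [60, ∞, 67]
  [60, 78, ∞]
Answer: W*[3][2] = 78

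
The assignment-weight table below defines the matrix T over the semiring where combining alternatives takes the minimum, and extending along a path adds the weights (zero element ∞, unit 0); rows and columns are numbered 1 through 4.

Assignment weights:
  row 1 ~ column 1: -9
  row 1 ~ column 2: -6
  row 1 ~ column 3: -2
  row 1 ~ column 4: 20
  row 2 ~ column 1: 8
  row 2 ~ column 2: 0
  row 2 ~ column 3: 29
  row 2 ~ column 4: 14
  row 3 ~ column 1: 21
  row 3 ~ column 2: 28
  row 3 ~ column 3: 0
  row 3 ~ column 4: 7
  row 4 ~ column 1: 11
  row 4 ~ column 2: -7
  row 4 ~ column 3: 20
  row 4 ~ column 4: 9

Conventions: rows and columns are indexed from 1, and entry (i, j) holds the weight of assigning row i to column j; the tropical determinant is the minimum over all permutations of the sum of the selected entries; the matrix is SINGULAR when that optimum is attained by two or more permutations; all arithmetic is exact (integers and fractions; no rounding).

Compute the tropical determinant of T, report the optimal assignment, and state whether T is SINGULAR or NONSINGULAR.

σ = (1, 2, 3, 4): (-9) + 0 + 0 + 9 = 0
σ = (1, 2, 4, 3): (-9) + 0 + 7 + 20 = 18
σ = (1, 3, 2, 4): (-9) + 29 + 28 + 9 = 57
σ = (1, 3, 4, 2): (-9) + 29 + 7 + (-7) = 20
σ = (1, 4, 2, 3): (-9) + 14 + 28 + 20 = 53
σ = (1, 4, 3, 2): (-9) + 14 + 0 + (-7) = -2
σ = (2, 1, 3, 4): (-6) + 8 + 0 + 9 = 11
σ = (2, 1, 4, 3): (-6) + 8 + 7 + 20 = 29
σ = (2, 3, 1, 4): (-6) + 29 + 21 + 9 = 53
σ = (2, 3, 4, 1): (-6) + 29 + 7 + 11 = 41
σ = (2, 4, 1, 3): (-6) + 14 + 21 + 20 = 49
σ = (2, 4, 3, 1): (-6) + 14 + 0 + 11 = 19
σ = (3, 1, 2, 4): (-2) + 8 + 28 + 9 = 43
σ = (3, 1, 4, 2): (-2) + 8 + 7 + (-7) = 6
σ = (3, 2, 1, 4): (-2) + 0 + 21 + 9 = 28
σ = (3, 2, 4, 1): (-2) + 0 + 7 + 11 = 16
σ = (3, 4, 1, 2): (-2) + 14 + 21 + (-7) = 26
σ = (3, 4, 2, 1): (-2) + 14 + 28 + 11 = 51
σ = (4, 1, 2, 3): 20 + 8 + 28 + 20 = 76
σ = (4, 1, 3, 2): 20 + 8 + 0 + (-7) = 21
σ = (4, 2, 1, 3): 20 + 0 + 21 + 20 = 61
σ = (4, 2, 3, 1): 20 + 0 + 0 + 11 = 31
σ = (4, 3, 1, 2): 20 + 29 + 21 + (-7) = 63
σ = (4, 3, 2, 1): 20 + 29 + 28 + 11 = 88
Optimal value attained by: σ = (1, 4, 3, 2).
Answer: det⊕(T) = -2; verdict: NONSINGULAR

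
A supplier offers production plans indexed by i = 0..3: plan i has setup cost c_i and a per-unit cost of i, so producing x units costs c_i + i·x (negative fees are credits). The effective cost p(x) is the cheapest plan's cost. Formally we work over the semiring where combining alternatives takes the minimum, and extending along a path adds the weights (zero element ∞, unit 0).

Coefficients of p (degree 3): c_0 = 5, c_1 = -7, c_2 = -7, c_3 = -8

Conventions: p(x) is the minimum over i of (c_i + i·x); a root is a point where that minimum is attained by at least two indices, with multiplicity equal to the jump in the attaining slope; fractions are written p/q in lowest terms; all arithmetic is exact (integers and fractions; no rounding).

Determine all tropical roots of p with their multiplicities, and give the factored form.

hull edge (i=0, c=5) to (i=1, c=-7): slope -12, span 1
hull edge (i=1, c=-7) to (i=3, c=-8): slope -1/2, span 2
Factored form: p(x) = -8 ⊗ (x ⊕ 1/2) ⊗ (x ⊕ 1/2) ⊗ (x ⊕ 12)
Answer: roots = 1/2 (mult 2), 12 (mult 1)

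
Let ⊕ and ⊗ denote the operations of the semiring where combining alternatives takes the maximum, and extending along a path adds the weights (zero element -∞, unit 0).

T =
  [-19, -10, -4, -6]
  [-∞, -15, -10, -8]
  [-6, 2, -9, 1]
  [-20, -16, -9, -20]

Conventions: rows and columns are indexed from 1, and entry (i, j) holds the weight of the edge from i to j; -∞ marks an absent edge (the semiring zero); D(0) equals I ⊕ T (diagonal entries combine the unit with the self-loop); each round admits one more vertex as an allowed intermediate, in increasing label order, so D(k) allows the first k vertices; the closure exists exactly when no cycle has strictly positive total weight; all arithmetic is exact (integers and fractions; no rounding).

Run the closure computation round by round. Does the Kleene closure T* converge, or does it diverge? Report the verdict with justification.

D(0):
  [0, -10, -4, -6]
  [-∞, 0, -10, -8]
  [-6, 2, 0, 1]
  [-20, -16, -9, 0]
D(1):
  [0, -10, -4, -6]
  [-∞, 0, -10, -8]
  [-6, 2, 0, 1]
  [-20, -16, -9, 0]
D(2):
  [0, -10, -4, -6]
  [-∞, 0, -10, -8]
  [-6, 2, 0, 1]
  [-20, -16, -9, 0]
D(3):
  [0, -2, -4, -3]
  [-16, 0, -10, -8]
  [-6, 2, 0, 1]
  [-15, -7, -9, 0]
D(4):
  [0, -2, -4, -3]
  [-16, 0, -10, -8]
  [-6, 2, 0, 1]
  [-15, -7, -9, 0]
Key observation: every diagonal entry stays at the unit through all rounds, so no improving cycle exists.
Answer: CONVERGES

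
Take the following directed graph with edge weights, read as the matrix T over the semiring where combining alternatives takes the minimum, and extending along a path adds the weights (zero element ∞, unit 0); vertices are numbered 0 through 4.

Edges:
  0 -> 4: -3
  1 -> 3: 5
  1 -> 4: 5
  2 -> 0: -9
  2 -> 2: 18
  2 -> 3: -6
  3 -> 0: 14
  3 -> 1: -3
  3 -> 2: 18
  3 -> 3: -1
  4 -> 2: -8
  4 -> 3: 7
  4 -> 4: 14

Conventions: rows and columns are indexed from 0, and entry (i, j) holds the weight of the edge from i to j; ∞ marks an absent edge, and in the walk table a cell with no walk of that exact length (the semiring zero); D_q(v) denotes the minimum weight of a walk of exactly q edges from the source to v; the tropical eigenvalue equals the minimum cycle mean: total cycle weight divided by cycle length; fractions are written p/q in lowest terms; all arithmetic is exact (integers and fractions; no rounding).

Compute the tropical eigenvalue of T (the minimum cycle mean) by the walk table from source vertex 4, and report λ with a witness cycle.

q=0: [∞, ∞, ∞, ∞, 0]
q=1: [∞, ∞, -8, 7, 14]
q=2: [-17, 4, 6, -14, 28]
q=3: [-3, -17, 4, -15, -20]
q=4: [-5, -18, -28, -16, -12]
q=5: [-37, -19, -20, -34, -13]
Optimal cycle mean attained by: cycle 0->4->2->0, total (-3) + (-8) + (-9), length 3.
Answer: λ = -20/3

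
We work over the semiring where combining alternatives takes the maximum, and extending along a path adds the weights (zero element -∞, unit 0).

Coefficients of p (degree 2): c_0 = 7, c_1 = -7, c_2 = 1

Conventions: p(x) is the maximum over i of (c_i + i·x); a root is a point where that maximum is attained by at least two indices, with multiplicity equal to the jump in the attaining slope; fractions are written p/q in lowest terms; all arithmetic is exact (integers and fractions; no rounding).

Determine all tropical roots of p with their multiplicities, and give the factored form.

hull edge (i=0, c=7) to (i=2, c=1): slope -3, span 2
Factored form: p(x) = 1 ⊗ (x ⊕ 3) ⊗ (x ⊕ 3)
Answer: roots = 3 (mult 2)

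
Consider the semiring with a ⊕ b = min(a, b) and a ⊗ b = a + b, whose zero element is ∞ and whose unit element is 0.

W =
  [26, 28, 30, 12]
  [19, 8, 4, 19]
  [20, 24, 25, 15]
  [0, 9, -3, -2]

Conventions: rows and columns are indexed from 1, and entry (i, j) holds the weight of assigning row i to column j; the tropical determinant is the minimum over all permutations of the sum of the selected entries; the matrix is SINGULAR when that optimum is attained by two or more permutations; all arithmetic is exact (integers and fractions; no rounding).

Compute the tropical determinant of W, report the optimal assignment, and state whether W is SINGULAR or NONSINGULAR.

σ = (1, 2, 3, 4): 26 + 8 + 25 + (-2) = 57
σ = (1, 2, 4, 3): 26 + 8 + 15 + (-3) = 46
σ = (1, 3, 2, 4): 26 + 4 + 24 + (-2) = 52
σ = (1, 3, 4, 2): 26 + 4 + 15 + 9 = 54
σ = (1, 4, 2, 3): 26 + 19 + 24 + (-3) = 66
σ = (1, 4, 3, 2): 26 + 19 + 25 + 9 = 79
σ = (2, 1, 3, 4): 28 + 19 + 25 + (-2) = 70
σ = (2, 1, 4, 3): 28 + 19 + 15 + (-3) = 59
σ = (2, 3, 1, 4): 28 + 4 + 20 + (-2) = 50
σ = (2, 3, 4, 1): 28 + 4 + 15 + 0 = 47
σ = (2, 4, 1, 3): 28 + 19 + 20 + (-3) = 64
σ = (2, 4, 3, 1): 28 + 19 + 25 + 0 = 72
σ = (3, 1, 2, 4): 30 + 19 + 24 + (-2) = 71
σ = (3, 1, 4, 2): 30 + 19 + 15 + 9 = 73
σ = (3, 2, 1, 4): 30 + 8 + 20 + (-2) = 56
σ = (3, 2, 4, 1): 30 + 8 + 15 + 0 = 53
σ = (3, 4, 1, 2): 30 + 19 + 20 + 9 = 78
σ = (3, 4, 2, 1): 30 + 19 + 24 + 0 = 73
σ = (4, 1, 2, 3): 12 + 19 + 24 + (-3) = 52
σ = (4, 1, 3, 2): 12 + 19 + 25 + 9 = 65
σ = (4, 2, 1, 3): 12 + 8 + 20 + (-3) = 37
σ = (4, 2, 3, 1): 12 + 8 + 25 + 0 = 45
σ = (4, 3, 1, 2): 12 + 4 + 20 + 9 = 45
σ = (4, 3, 2, 1): 12 + 4 + 24 + 0 = 40
Optimal value attained by: σ = (4, 2, 1, 3).
Answer: det⊕(W) = 37; verdict: NONSINGULAR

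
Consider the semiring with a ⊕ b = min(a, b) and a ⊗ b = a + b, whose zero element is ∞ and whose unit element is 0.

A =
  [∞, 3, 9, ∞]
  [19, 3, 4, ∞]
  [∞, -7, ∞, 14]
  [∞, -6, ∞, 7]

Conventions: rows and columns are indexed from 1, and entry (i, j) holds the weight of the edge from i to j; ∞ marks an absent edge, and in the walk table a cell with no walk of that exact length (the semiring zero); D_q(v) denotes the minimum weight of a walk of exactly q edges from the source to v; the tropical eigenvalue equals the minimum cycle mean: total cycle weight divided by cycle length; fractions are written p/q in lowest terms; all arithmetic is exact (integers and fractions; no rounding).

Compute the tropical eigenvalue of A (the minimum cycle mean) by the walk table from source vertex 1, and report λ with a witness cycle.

q=0: [0, ∞, ∞, ∞]
q=1: [∞, 3, 9, ∞]
q=2: [22, 2, 7, 23]
q=3: [21, 0, 6, 21]
q=4: [19, -1, 4, 20]
Optimal cycle mean attained by: cycle 2->3->2, total 4 + (-7), length 2.
Answer: λ = -3/2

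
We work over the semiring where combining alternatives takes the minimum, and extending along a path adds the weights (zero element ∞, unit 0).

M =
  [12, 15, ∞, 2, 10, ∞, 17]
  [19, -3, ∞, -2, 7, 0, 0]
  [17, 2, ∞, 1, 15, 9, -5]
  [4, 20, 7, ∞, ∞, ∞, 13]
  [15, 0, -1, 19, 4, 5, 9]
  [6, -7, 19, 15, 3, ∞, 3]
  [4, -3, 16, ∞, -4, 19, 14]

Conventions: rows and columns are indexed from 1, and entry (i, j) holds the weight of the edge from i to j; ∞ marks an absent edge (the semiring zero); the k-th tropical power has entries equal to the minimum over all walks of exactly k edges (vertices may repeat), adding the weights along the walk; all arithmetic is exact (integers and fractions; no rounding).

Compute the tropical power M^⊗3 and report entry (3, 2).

M^⊗2:
  [6, 10, 9, 13, 13, 15, 15]
  [2, -7, 5, -5, -4, -3, -3]
  [-1, -8, 8, 0, -9, 2, 2]
  [16, 9, 29, 6, 9, 16, 2]
  [11, -3, 3, -2, 5, 0, -6]
  [7, -10, 2, -9, -1, -7, -7]
  [11, -6, -5, -5, 0, -3, -3]
M^⊗3:
  [17, 7, 12, 8, 11, 10, 4]
  [-1, -10, -5, -9, -7, -7, -7]
  [4, -11, -10, -10, -5, -8, -8]
  [6, -1, 8, 7, -2, 9, 9]
  [-2, -9, 4, -5, -10, -3, -3]
  [-5, -14, -2, -12, -11, -10, -10]
  [-1, -10, -1, -8, -7, -6, -10]
Key observation: the optimum is the walk 3->7->2->2, with weight (-5) + (-3) + (-3) = -11.
Optimal value attained by: walk 3->7->2->2.
Answer: (M^⊗3)[3][2] = -11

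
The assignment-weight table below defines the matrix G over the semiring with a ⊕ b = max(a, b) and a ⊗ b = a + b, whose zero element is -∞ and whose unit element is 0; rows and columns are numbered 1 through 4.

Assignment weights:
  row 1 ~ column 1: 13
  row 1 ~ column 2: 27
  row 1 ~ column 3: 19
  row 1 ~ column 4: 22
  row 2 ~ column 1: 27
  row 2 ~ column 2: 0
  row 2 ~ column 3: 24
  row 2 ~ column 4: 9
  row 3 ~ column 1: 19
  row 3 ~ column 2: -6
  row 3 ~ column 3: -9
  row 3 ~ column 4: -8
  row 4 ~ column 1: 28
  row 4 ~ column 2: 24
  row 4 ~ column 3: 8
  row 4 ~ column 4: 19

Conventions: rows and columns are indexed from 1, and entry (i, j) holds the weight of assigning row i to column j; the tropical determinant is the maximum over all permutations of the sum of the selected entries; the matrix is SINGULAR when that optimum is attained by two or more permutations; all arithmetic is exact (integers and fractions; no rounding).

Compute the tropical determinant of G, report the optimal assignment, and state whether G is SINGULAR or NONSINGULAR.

σ = (1, 2, 3, 4): 13 + 0 + (-9) + 19 = 23
σ = (1, 2, 4, 3): 13 + 0 + (-8) + 8 = 13
σ = (1, 3, 2, 4): 13 + 24 + (-6) + 19 = 50
σ = (1, 3, 4, 2): 13 + 24 + (-8) + 24 = 53
σ = (1, 4, 2, 3): 13 + 9 + (-6) + 8 = 24
σ = (1, 4, 3, 2): 13 + 9 + (-9) + 24 = 37
σ = (2, 1, 3, 4): 27 + 27 + (-9) + 19 = 64
σ = (2, 1, 4, 3): 27 + 27 + (-8) + 8 = 54
σ = (2, 3, 1, 4): 27 + 24 + 19 + 19 = 89
σ = (2, 3, 4, 1): 27 + 24 + (-8) + 28 = 71
σ = (2, 4, 1, 3): 27 + 9 + 19 + 8 = 63
σ = (2, 4, 3, 1): 27 + 9 + (-9) + 28 = 55
σ = (3, 1, 2, 4): 19 + 27 + (-6) + 19 = 59
σ = (3, 1, 4, 2): 19 + 27 + (-8) + 24 = 62
σ = (3, 2, 1, 4): 19 + 0 + 19 + 19 = 57
σ = (3, 2, 4, 1): 19 + 0 + (-8) + 28 = 39
σ = (3, 4, 1, 2): 19 + 9 + 19 + 24 = 71
σ = (3, 4, 2, 1): 19 + 9 + (-6) + 28 = 50
σ = (4, 1, 2, 3): 22 + 27 + (-6) + 8 = 51
σ = (4, 1, 3, 2): 22 + 27 + (-9) + 24 = 64
σ = (4, 2, 1, 3): 22 + 0 + 19 + 8 = 49
σ = (4, 2, 3, 1): 22 + 0 + (-9) + 28 = 41
σ = (4, 3, 1, 2): 22 + 24 + 19 + 24 = 89
σ = (4, 3, 2, 1): 22 + 24 + (-6) + 28 = 68
Optimal value attained by: σ = (2, 3, 1, 4).
Answer: det⊕(G) = 89; verdict: SINGULAR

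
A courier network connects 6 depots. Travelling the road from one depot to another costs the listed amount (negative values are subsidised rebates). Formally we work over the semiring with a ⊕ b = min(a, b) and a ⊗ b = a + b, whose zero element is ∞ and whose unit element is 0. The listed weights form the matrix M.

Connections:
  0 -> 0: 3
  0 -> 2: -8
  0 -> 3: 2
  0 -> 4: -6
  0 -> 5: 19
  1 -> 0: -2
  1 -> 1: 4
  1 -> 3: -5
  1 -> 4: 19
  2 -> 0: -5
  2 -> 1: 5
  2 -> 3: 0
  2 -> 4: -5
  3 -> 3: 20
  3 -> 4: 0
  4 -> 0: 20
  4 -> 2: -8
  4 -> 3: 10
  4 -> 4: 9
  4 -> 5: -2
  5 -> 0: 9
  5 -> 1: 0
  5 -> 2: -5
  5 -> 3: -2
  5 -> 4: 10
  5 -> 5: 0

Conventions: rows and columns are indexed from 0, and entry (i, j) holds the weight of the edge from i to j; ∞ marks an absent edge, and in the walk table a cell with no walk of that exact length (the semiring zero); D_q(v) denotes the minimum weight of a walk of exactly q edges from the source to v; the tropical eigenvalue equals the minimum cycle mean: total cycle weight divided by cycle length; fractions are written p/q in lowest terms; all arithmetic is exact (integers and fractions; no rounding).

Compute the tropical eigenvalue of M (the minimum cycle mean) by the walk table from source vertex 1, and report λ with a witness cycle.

q=0: [∞, 0, ∞, ∞, ∞, ∞]
q=1: [-2, 4, ∞, -5, 19, ∞]
q=2: [1, 8, -10, -1, -8, 17]
q=3: [-15, -5, -16, -10, -15, -10]
q=4: [-21, -11, -23, -16, -21, -17]
q=5: [-28, -18, -29, -23, -28, -23]
q=6: [-34, -24, -36, -29, -34, -30]
Optimal cycle mean attained by: cycle 0->2->0, total (-8) + (-5), length 2.
Answer: λ = -13/2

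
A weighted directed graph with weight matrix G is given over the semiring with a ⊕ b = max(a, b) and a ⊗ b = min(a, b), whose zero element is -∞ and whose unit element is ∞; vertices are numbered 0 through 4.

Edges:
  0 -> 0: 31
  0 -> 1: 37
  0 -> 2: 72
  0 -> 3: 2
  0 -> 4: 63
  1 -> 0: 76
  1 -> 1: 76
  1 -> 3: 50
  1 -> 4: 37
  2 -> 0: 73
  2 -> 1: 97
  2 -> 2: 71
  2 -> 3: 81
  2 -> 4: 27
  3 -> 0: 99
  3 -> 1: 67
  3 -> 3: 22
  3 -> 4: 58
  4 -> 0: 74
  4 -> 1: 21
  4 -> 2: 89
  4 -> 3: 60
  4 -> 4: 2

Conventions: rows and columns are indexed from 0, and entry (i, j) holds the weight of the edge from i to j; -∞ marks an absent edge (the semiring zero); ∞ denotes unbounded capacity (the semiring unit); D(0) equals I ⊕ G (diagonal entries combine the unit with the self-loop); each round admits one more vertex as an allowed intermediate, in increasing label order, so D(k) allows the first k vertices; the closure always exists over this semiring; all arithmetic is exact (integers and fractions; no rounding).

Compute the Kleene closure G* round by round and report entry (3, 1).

D(0):
  [∞, 37, 72, 2, 63]
  [76, ∞, -∞, 50, 37]
  [73, 97, ∞, 81, 27]
  [99, 67, -∞, ∞, 58]
  [74, 21, 89, 60, ∞]
D(1):
  [∞, 37, 72, 2, 63]
  [76, ∞, 72, 50, 63]
  [73, 97, ∞, 81, 63]
  [99, 67, 72, ∞, 63]
  [74, 37, 89, 60, ∞]
D(2):
  [∞, 37, 72, 37, 63]
  [76, ∞, 72, 50, 63]
  [76, 97, ∞, 81, 63]
  [99, 67, 72, ∞, 63]
  [74, 37, 89, 60, ∞]
D(3):
  [∞, 72, 72, 72, 63]
  [76, ∞, 72, 72, 63]
  [76, 97, ∞, 81, 63]
  [99, 72, 72, ∞, 63]
  [76, 89, 89, 81, ∞]
D(4):
  [∞, 72, 72, 72, 63]
  [76, ∞, 72, 72, 63]
  [81, 97, ∞, 81, 63]
  [99, 72, 72, ∞, 63]
  [81, 89, 89, 81, ∞]
D(5):
  [∞, 72, 72, 72, 63]
  [76, ∞, 72, 72, 63]
  [81, 97, ∞, 81, 63]
  [99, 72, 72, ∞, 63]
  [81, 89, 89, 81, ∞]
Answer: G*[3][1] = 72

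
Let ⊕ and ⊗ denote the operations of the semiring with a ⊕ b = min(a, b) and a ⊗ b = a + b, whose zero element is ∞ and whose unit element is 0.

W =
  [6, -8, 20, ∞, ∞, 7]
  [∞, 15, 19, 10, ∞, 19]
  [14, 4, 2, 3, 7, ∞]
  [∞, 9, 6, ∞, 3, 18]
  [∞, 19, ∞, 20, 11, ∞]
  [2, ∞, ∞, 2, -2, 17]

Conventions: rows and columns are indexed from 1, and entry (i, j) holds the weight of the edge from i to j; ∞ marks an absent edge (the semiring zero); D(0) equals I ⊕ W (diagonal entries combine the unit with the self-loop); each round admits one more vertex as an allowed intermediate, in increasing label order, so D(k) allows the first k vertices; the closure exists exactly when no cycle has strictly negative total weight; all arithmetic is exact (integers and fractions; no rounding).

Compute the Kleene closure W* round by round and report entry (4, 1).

D(0):
  [0, -8, 20, ∞, ∞, 7]
  [∞, 0, 19, 10, ∞, 19]
  [14, 4, 0, 3, 7, ∞]
  [∞, 9, 6, 0, 3, 18]
  [∞, 19, ∞, 20, 0, ∞]
  [2, ∞, ∞, 2, -2, 0]
D(1):
  [0, -8, 20, ∞, ∞, 7]
  [∞, 0, 19, 10, ∞, 19]
  [14, 4, 0, 3, 7, 21]
  [∞, 9, 6, 0, 3, 18]
  [∞, 19, ∞, 20, 0, ∞]
  [2, -6, 22, 2, -2, 0]
D(2):
  [0, -8, 11, 2, ∞, 7]
  [∞, 0, 19, 10, ∞, 19]
  [14, 4, 0, 3, 7, 21]
  [∞, 9, 6, 0, 3, 18]
  [∞, 19, 38, 20, 0, 38]
  [2, -6, 13, 2, -2, 0]
D(3):
  [0, -8, 11, 2, 18, 7]
  [33, 0, 19, 10, 26, 19]
  [14, 4, 0, 3, 7, 21]
  [20, 9, 6, 0, 3, 18]
  [52, 19, 38, 20, 0, 38]
  [2, -6, 13, 2, -2, 0]
D(4):
  [0, -8, 8, 2, 5, 7]
  [30, 0, 16, 10, 13, 19]
  [14, 4, 0, 3, 6, 21]
  [20, 9, 6, 0, 3, 18]
  [40, 19, 26, 20, 0, 38]
  [2, -6, 8, 2, -2, 0]
D(5):
  [0, -8, 8, 2, 5, 7]
  [30, 0, 16, 10, 13, 19]
  [14, 4, 0, 3, 6, 21]
  [20, 9, 6, 0, 3, 18]
  [40, 19, 26, 20, 0, 38]
  [2, -6, 8, 2, -2, 0]
D(6):
  [0, -8, 8, 2, 5, 7]
  [21, 0, 16, 10, 13, 19]
  [14, 4, 0, 3, 6, 21]
  [20, 9, 6, 0, 3, 18]
  [40, 19, 26, 20, 0, 38]
  [2, -6, 8, 2, -2, 0]
Answer: W*[4][1] = 20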